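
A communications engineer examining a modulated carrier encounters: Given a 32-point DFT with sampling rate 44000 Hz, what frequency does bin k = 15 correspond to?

The frequency of DFT bin k is: f_k = k * f_s / N
f_15 = 15 * 44000 / 32 = 20625 Hz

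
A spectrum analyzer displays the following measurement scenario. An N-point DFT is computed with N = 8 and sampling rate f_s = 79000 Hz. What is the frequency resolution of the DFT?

DFT frequency resolution = f_s / N
= 79000 / 8 = 9875 Hz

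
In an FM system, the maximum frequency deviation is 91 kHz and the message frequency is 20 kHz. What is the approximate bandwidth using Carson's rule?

Carson's rule: BW = 2*(delta_f + f_m)
= 2*(91 + 20) kHz = 222 kHz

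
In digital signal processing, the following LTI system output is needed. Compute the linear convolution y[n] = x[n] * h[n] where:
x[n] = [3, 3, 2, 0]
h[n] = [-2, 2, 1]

y[n] = sum_k x[k]*h[n-k]. Output length = len(x) + len(h) - 1 = 4 + 3 - 1 = 6.
y[0] = 3*-2 = -6
y[1] = 3*-2 + 3*2 = 0
y[2] = 2*-2 + 3*2 + 3*1 = 5
y[3] = 0*-2 + 2*2 + 3*1 = 7
y[4] = 0*2 + 2*1 = 2
y[5] = 0*1 = 0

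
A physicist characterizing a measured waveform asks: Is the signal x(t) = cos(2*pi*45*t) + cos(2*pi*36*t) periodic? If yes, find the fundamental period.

f1 = 45 Hz, f2 = 36 Hz
Period T1 = 1/45, T2 = 1/36
Ratio T1/T2 = 36/45, which is rational.
The signal is periodic with fundamental period T = 1/GCD(45,36) = 1/9 s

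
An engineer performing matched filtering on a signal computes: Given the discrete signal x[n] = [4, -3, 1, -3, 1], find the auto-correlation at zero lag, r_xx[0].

The auto-correlation at zero lag r_xx[0] equals the signal energy.
r_xx[0] = sum of x[n]^2 = 4^2 + (-3)^2 + 1^2 + (-3)^2 + 1^2
= 16 + 9 + 1 + 9 + 1 = 36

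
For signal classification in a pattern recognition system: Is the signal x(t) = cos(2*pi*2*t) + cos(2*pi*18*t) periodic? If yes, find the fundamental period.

f1 = 2 Hz, f2 = 18 Hz
Period T1 = 1/2, T2 = 1/18
Ratio T1/T2 = 18/2, which is rational.
The signal is periodic with fundamental period T = 1/GCD(2,18) = 1/2 s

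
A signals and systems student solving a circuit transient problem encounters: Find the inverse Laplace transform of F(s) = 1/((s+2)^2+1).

Standard pair: w/((s+a)^2+w^2) <-> e^(-at)*sin(wt)*u(t)
With a=2, w=1: f(t) = e^(-2t)*sin(t)*u(t)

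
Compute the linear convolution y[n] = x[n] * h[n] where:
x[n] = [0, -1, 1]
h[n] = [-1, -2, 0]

y[n] = sum_k x[k]*h[n-k]. Output length = len(x) + len(h) - 1 = 3 + 3 - 1 = 5.
y[0] = 0*-1 = 0
y[1] = -1*-1 + 0*-2 = 1
y[2] = 1*-1 + -1*-2 + 0*0 = 1
y[3] = 1*-2 + -1*0 = -2
y[4] = 1*0 = 0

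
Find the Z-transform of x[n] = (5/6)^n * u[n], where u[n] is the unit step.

The Z-transform of a^n * u[n] is z/(z-a) for |z| > |a|.
Here a = 5/6, so X(z) = z/(z - (5/6)) = 6z/(6z - 5)
ROC: |z| > 5/6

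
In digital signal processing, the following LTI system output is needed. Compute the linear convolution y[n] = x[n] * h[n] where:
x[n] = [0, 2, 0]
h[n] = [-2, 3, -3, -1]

y[n] = sum_k x[k]*h[n-k]. Output length = len(x) + len(h) - 1 = 3 + 4 - 1 = 6.
y[0] = 0*-2 = 0
y[1] = 2*-2 + 0*3 = -4
y[2] = 0*-2 + 2*3 + 0*-3 = 6
y[3] = 0*3 + 2*-3 + 0*-1 = -6
y[4] = 0*-3 + 2*-1 = -2
y[5] = 0*-1 = 0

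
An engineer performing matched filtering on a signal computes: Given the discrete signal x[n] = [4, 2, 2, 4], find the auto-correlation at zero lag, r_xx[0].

The auto-correlation at zero lag r_xx[0] equals the signal energy.
r_xx[0] = sum of x[n]^2 = 4^2 + 2^2 + 2^2 + 4^2
= 16 + 4 + 4 + 16 = 40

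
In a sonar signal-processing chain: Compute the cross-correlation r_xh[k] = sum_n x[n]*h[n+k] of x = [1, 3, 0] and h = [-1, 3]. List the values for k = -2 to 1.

Both sequences indexed from 0 and zero outside their support.
Lags with overlap: k = -2 to 1.
  r_xh[-2] = x[2]*h[0] = 0
  r_xh[-1] = x[1]*h[0] + x[2]*h[1] = -3
  r_xh[0] = x[0]*h[0] + x[1]*h[1] = 8
  r_xh[1] = x[0]*h[1] = 3
r_xh = [0, -3, 8, 3] (for k = -2, ..., 1)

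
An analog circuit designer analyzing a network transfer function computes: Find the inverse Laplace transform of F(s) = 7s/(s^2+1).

Standard pair: s/(s^2+w^2) <-> cos(wt)*u(t)
With k=7, w=1: f(t) = 7*cos(t)*u(t)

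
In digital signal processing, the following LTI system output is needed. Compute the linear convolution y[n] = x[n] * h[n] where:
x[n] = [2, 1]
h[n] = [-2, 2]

y[n] = sum_k x[k]*h[n-k]. Output length = len(x) + len(h) - 1 = 2 + 2 - 1 = 3.
y[0] = 2*-2 = -4
y[1] = 1*-2 + 2*2 = 2
y[2] = 1*2 = 2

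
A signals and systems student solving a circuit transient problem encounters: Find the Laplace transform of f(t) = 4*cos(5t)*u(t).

Standard pair: cos(wt)*u(t) <-> s/(s^2+w^2)
With w = 5: L{4*cos(5t)*u(t)} = 4s/(s^2+25)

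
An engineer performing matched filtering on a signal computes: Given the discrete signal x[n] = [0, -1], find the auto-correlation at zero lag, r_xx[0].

The auto-correlation at zero lag r_xx[0] equals the signal energy.
r_xx[0] = sum of x[n]^2 = 0^2 + (-1)^2
= 0 + 1 = 1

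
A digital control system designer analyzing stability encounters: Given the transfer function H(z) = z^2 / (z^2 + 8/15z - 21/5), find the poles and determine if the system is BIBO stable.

Poles are roots of the denominator: z^2 + 8/15z - 21/5 = 0.
Quadratic formula: z = [-(8/15) +/- sqrt((8/15)^2 - 4*(-21/5))] / 2
Discriminant = 64/225 + 84/5 = 3844/225; sqrt = 62/15.
z = (-8/15 +/- 62/15) / 2 => z = 9/5 or z = -7/3.
|p1| = 7/3, |p2| = 9/5.
For BIBO stability, all poles must lie inside the unit circle (|p| < 1).
System is UNSTABLE since at least one |p| >= 1.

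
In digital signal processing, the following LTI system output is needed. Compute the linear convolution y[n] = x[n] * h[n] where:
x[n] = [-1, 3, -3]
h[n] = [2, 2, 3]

y[n] = sum_k x[k]*h[n-k]. Output length = len(x) + len(h) - 1 = 3 + 3 - 1 = 5.
y[0] = -1*2 = -2
y[1] = 3*2 + -1*2 = 4
y[2] = -3*2 + 3*2 + -1*3 = -3
y[3] = -3*2 + 3*3 = 3
y[4] = -3*3 = -9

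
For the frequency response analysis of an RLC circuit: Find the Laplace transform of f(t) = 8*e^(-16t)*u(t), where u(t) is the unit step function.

Standard Laplace transform pair:
e^(-at)*u(t) <-> 1/(s+a)
With a = 16: L{8*e^(-16t)*u(t)} = 8/(s+16), ROC: Re(s) > -16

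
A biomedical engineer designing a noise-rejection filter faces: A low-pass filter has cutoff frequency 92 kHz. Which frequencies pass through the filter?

A low-pass filter passes all frequencies below the cutoff frequency 92 kHz and attenuates higher frequencies.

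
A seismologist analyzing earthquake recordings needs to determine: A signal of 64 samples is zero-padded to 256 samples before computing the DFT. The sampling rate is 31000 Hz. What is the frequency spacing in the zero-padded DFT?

Original DFT: N = 64, resolution = f_s/N = 31000/64 = 3875/8 Hz
Zero-padded DFT: N = 256, resolution = f_s/N = 31000/256 = 3875/32 Hz
Zero-padding interpolates the spectrum (finer frequency grid)
but does NOT improve the true spectral resolution (ability to resolve close frequencies).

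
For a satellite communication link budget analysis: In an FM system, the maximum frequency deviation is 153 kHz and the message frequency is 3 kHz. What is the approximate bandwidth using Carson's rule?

Carson's rule: BW = 2*(delta_f + f_m)
= 2*(153 + 3) kHz = 312 kHz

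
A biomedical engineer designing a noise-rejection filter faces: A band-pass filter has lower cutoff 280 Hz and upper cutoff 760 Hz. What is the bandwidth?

Bandwidth = f_high - f_low
= 760 Hz - 280 Hz = 480 Hz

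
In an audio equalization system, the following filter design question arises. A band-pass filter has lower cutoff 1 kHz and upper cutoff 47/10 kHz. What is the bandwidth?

Bandwidth = f_high - f_low
= 47/10 kHz - 1 kHz = 37/10 kHz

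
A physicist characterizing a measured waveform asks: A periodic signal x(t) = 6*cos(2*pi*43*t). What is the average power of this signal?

Average power of A*cos(wt) is A^2/2.
P = 6^2 / 2 = 36/2 = 18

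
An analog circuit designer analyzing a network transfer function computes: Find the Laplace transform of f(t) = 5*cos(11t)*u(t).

Standard pair: cos(wt)*u(t) <-> s/(s^2+w^2)
With w = 11: L{5*cos(11t)*u(t)} = 5s/(s^2+121)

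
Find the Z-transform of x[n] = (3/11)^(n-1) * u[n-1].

Time-shifting property: if X(z) = Z{x[n]}, then Z{x[n-d]} = z^(-d) * X(z)
X(z) = z/(z - 3/11) for x[n] = (3/11)^n * u[n]
Z{x[n-1]} = z^(-1) * z/(z - 3/11) = 1/(z - 3/11)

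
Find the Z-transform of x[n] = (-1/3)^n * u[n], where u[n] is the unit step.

The Z-transform of a^n * u[n] is z/(z-a) for |z| > |a|.
Here a = -1/3, so X(z) = z/(z - (-1/3)) = 3z/(3z + 1)
ROC: |z| > 1/3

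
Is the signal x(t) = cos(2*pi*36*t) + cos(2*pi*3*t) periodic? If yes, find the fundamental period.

f1 = 36 Hz, f2 = 3 Hz
Period T1 = 1/36, T2 = 1/3
Ratio T1/T2 = 3/36, which is rational.
The signal is periodic with fundamental period T = 1/GCD(36,3) = 1/3 s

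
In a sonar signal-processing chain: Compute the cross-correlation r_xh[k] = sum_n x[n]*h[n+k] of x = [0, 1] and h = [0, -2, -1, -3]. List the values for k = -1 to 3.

Both sequences indexed from 0 and zero outside their support.
Lags with overlap: k = -1 to 3.
  r_xh[-1] = x[1]*h[0] = 0
  r_xh[0] = x[0]*h[0] + x[1]*h[1] = -2
  r_xh[1] = x[0]*h[1] + x[1]*h[2] = -1
  r_xh[2] = x[0]*h[2] + x[1]*h[3] = -3
  r_xh[3] = x[0]*h[3] = 0
r_xh = [0, -2, -1, -3, 0] (for k = -1, ..., 3)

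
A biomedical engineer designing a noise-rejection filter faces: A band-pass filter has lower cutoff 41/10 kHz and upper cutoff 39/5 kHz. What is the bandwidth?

Bandwidth = f_high - f_low
= 39/5 kHz - 41/10 kHz = 37/10 kHz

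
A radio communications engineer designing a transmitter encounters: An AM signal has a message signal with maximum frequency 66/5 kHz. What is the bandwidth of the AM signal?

In AM (double-sideband), the bandwidth is twice the message frequency.
BW = 2 * f_m = 2 * 66/5 kHz = 132/5 kHz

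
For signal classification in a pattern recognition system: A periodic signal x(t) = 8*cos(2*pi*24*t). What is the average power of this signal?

Average power of A*cos(wt) is A^2/2.
P = 8^2 / 2 = 64/2 = 32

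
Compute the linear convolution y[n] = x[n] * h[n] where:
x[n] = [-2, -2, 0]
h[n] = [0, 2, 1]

y[n] = sum_k x[k]*h[n-k]. Output length = len(x) + len(h) - 1 = 3 + 3 - 1 = 5.
y[0] = -2*0 = 0
y[1] = -2*0 + -2*2 = -4
y[2] = 0*0 + -2*2 + -2*1 = -6
y[3] = 0*2 + -2*1 = -2
y[4] = 0*1 = 0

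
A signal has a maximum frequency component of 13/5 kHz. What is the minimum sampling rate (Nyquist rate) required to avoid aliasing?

By the Nyquist-Shannon sampling theorem,
the minimum sampling rate (Nyquist rate) must be at least 2 * f_max.
Nyquist rate = 2 * 13/5 kHz = 26/5 kHz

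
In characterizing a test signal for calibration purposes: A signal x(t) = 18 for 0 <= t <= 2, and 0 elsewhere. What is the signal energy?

Energy = integral of |x(t)|^2 dt over the signal duration
= 18^2 * 2 = 324 * 2 = 648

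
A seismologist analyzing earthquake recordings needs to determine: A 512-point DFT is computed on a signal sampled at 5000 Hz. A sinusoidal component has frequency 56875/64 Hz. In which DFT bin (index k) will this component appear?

DFT frequency resolution = f_s/N = 5000/512 = 625/64 Hz
Bin index k = f_signal / resolution = 56875/64 / 625/64 = 91
The signal frequency 56875/64 Hz falls in DFT bin k = 91.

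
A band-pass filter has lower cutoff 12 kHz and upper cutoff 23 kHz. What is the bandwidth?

Bandwidth = f_high - f_low
= 23 kHz - 12 kHz = 11 kHz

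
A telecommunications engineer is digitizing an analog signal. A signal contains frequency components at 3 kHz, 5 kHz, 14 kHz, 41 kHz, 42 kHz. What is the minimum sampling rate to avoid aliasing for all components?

The highest frequency component is f_max = 42 kHz.
Nyquist rate = 2 * f_max = 2 * 42 kHz = 84 kHz.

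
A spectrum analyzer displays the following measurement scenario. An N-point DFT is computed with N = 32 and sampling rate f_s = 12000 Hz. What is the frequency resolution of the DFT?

DFT frequency resolution = f_s / N
= 12000 / 32 = 375 Hz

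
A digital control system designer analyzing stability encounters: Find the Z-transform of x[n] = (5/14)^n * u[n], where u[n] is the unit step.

The Z-transform of a^n * u[n] is z/(z-a) for |z| > |a|.
Here a = 5/14, so X(z) = z/(z - (5/14)) = 14z/(14z - 5)
ROC: |z| > 5/14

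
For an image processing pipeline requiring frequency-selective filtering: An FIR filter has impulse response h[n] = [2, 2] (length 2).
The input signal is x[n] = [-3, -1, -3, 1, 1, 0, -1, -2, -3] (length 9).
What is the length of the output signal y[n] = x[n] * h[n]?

For linear convolution, the output length is:
len(y) = len(x) + len(h) - 1 = 9 + 2 - 1 = 10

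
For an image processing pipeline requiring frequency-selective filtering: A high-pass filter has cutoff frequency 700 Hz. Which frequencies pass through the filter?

A high-pass filter passes all frequencies above the cutoff frequency 700 Hz and attenuates lower frequencies.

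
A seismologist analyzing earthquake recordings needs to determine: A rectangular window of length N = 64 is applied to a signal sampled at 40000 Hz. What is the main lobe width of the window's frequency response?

For a rectangular window of length N,
the main lobe width in frequency is 2*f_s/N.
= 2*40000/64 = 1250 Hz
This determines the minimum frequency separation for resolving two sinusoids.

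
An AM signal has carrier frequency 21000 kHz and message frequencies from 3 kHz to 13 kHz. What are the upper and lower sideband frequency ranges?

Upper sideband (USB) = fc + [fm_low, fm_high] = 21000 + [3, 13] = [21003, 21013] kHz
Lower sideband (LSB) = fc - [fm_high, fm_low] = 21000 - [13, 3] = [20987, 20997] kHz
Total occupied spectrum: 20987 kHz to 21013 kHz (plus carrier at 21000 kHz)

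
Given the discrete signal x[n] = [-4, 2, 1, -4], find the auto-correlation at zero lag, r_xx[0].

The auto-correlation at zero lag r_xx[0] equals the signal energy.
r_xx[0] = sum of x[n]^2 = (-4)^2 + 2^2 + 1^2 + (-4)^2
= 16 + 4 + 1 + 16 = 37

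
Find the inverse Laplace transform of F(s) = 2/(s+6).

Standard pair: k/(s+a) <-> k*e^(-at)*u(t)
With k=2, a=6: f(t) = 2*e^(-6t)*u(t)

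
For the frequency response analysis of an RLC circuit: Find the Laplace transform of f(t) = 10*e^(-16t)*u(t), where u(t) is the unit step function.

Standard Laplace transform pair:
e^(-at)*u(t) <-> 1/(s+a)
With a = 16: L{10*e^(-16t)*u(t)} = 10/(s+16), ROC: Re(s) > -16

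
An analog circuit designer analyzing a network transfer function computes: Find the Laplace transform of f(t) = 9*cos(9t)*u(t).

Standard pair: cos(wt)*u(t) <-> s/(s^2+w^2)
With w = 9: L{9*cos(9t)*u(t)} = 9s/(s^2+81)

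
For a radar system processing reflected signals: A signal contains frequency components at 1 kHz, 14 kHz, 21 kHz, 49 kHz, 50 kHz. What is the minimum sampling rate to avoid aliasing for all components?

The highest frequency component is f_max = 50 kHz.
Nyquist rate = 2 * f_max = 2 * 50 kHz = 100 kHz.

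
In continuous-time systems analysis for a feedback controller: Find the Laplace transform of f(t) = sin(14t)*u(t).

Standard pair: sin(wt)*u(t) <-> w/(s^2+w^2)
With w = 14: L{sin(14t)*u(t)} = 14/(s^2+196)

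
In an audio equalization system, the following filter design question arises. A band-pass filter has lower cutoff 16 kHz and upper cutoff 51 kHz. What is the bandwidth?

Bandwidth = f_high - f_low
= 51 kHz - 16 kHz = 35 kHz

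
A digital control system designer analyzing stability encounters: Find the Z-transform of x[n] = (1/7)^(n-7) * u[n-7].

Time-shifting property: if X(z) = Z{x[n]}, then Z{x[n-d]} = z^(-d) * X(z)
X(z) = z/(z - 1/7) for x[n] = (1/7)^n * u[n]
Z{x[n-7]} = z^(-7) * z/(z - 1/7) = z^(-6)/(z - 1/7)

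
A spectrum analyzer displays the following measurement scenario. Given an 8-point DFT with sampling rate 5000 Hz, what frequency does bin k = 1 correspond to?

The frequency of DFT bin k is: f_k = k * f_s / N
f_1 = 1 * 5000 / 8 = 625 Hz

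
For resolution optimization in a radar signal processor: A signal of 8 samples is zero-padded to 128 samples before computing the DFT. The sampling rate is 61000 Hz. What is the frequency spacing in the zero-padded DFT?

Original DFT: N = 8, resolution = f_s/N = 61000/8 = 7625 Hz
Zero-padded DFT: N = 128, resolution = f_s/N = 61000/128 = 7625/16 Hz
Zero-padding interpolates the spectrum (finer frequency grid)
but does NOT improve the true spectral resolution (ability to resolve close frequencies).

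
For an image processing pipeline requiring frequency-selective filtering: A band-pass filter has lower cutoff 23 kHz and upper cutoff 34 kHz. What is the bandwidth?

Bandwidth = f_high - f_low
= 34 kHz - 23 kHz = 11 kHz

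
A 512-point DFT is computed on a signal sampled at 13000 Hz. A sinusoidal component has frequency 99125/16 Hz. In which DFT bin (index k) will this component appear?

DFT frequency resolution = f_s/N = 13000/512 = 1625/64 Hz
Bin index k = f_signal / resolution = 99125/16 / 1625/64 = 244
The signal frequency 99125/16 Hz falls in DFT bin k = 244.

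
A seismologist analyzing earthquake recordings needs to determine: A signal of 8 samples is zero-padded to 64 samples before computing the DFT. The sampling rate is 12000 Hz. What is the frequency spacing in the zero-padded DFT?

Original DFT: N = 8, resolution = f_s/N = 12000/8 = 1500 Hz
Zero-padded DFT: N = 64, resolution = f_s/N = 12000/64 = 375/2 Hz
Zero-padding interpolates the spectrum (finer frequency grid)
but does NOT improve the true spectral resolution (ability to resolve close frequencies).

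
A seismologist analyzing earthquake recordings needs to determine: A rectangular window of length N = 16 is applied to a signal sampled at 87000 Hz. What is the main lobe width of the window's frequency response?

For a rectangular window of length N,
the main lobe width in frequency is 2*f_s/N.
= 2*87000/16 = 10875 Hz
This determines the minimum frequency separation for resolving two sinusoids.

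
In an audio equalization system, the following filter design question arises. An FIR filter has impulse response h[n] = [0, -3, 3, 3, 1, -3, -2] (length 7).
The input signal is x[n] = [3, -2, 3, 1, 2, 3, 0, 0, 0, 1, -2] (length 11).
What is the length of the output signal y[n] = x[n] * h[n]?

For linear convolution, the output length is:
len(y) = len(x) + len(h) - 1 = 11 + 7 - 1 = 17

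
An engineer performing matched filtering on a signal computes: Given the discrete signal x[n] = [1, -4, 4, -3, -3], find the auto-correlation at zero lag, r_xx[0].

The auto-correlation at zero lag r_xx[0] equals the signal energy.
r_xx[0] = sum of x[n]^2 = 1^2 + (-4)^2 + 4^2 + (-3)^2 + (-3)^2
= 1 + 16 + 16 + 9 + 9 = 51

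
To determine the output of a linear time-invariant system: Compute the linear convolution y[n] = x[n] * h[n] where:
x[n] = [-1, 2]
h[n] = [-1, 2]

y[n] = sum_k x[k]*h[n-k]. Output length = len(x) + len(h) - 1 = 2 + 2 - 1 = 3.
y[0] = -1*-1 = 1
y[1] = 2*-1 + -1*2 = -4
y[2] = 2*2 = 4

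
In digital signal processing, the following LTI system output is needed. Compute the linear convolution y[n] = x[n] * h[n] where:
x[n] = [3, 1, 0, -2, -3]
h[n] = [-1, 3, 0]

y[n] = sum_k x[k]*h[n-k]. Output length = len(x) + len(h) - 1 = 5 + 3 - 1 = 7.
y[0] = 3*-1 = -3
y[1] = 1*-1 + 3*3 = 8
y[2] = 0*-1 + 1*3 + 3*0 = 3
y[3] = -2*-1 + 0*3 + 1*0 = 2
y[4] = -3*-1 + -2*3 + 0*0 = -3
y[5] = -3*3 + -2*0 = -9
y[6] = -3*0 = 0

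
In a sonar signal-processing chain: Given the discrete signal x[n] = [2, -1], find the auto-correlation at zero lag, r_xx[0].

The auto-correlation at zero lag r_xx[0] equals the signal energy.
r_xx[0] = sum of x[n]^2 = 2^2 + (-1)^2
= 4 + 1 = 5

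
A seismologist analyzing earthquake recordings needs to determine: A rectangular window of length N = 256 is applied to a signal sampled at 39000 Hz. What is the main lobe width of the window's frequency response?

For a rectangular window of length N,
the main lobe width in frequency is 2*f_s/N.
= 2*39000/256 = 4875/16 Hz
This determines the minimum frequency separation for resolving two sinusoids.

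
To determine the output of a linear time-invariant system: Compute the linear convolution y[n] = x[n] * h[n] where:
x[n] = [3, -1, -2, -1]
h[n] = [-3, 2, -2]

y[n] = sum_k x[k]*h[n-k]. Output length = len(x) + len(h) - 1 = 4 + 3 - 1 = 6.
y[0] = 3*-3 = -9
y[1] = -1*-3 + 3*2 = 9
y[2] = -2*-3 + -1*2 + 3*-2 = -2
y[3] = -1*-3 + -2*2 + -1*-2 = 1
y[4] = -1*2 + -2*-2 = 2
y[5] = -1*-2 = 2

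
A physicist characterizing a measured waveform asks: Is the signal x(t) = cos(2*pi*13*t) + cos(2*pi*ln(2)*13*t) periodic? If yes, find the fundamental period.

f1 = 13 Hz, f2 = 13*ln(2) Hz
Ratio f2/f1 = ln(2), which is irrational.
Since the frequency ratio is irrational, no common period exists.
The signal is not periodic.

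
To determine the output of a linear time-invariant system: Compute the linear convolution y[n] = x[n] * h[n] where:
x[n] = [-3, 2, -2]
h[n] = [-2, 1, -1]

y[n] = sum_k x[k]*h[n-k]. Output length = len(x) + len(h) - 1 = 3 + 3 - 1 = 5.
y[0] = -3*-2 = 6
y[1] = 2*-2 + -3*1 = -7
y[2] = -2*-2 + 2*1 + -3*-1 = 9
y[3] = -2*1 + 2*-1 = -4
y[4] = -2*-1 = 2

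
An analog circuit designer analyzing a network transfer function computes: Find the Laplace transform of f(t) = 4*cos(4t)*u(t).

Standard pair: cos(wt)*u(t) <-> s/(s^2+w^2)
With w = 4: L{4*cos(4t)*u(t)} = 4s/(s^2+16)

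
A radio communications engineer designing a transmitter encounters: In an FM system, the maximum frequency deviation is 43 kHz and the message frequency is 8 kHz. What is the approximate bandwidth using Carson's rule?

Carson's rule: BW = 2*(delta_f + f_m)
= 2*(43 + 8) kHz = 102 kHz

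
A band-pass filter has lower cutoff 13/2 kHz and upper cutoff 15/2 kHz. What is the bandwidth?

Bandwidth = f_high - f_low
= 15/2 kHz - 13/2 kHz = 1 kHz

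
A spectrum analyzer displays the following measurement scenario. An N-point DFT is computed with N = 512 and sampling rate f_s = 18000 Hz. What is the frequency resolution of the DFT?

DFT frequency resolution = f_s / N
= 18000 / 512 = 1125/32 Hz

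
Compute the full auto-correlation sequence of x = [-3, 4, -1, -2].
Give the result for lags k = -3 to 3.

r_xx[k] = sum_m x[m]*x[m+k], indexed from 0, for k = -3 to 3:
  r_xx[-3] = x[3]*x[0] = 6
  r_xx[-2] = x[2]*x[0] + x[3]*x[1] = -5
  r_xx[-1] = x[1]*x[0] + x[2]*x[1] + x[3]*x[2] = -14
  r_xx[0] = x[0]*x[0] + x[1]*x[1] + x[2]*x[2] + x[3]*x[3] = 30
  r_xx[1] = x[0]*x[1] + x[1]*x[2] + x[2]*x[3] = -14
  r_xx[2] = x[0]*x[2] + x[1]*x[3] = -5
  r_xx[3] = x[0]*x[3] = 6
r_xx = [6, -5, -14, 30, -14, -5, 6]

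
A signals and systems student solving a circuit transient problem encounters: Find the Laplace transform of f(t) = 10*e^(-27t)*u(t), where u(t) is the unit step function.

Standard Laplace transform pair:
e^(-at)*u(t) <-> 1/(s+a)
With a = 27: L{10*e^(-27t)*u(t)} = 10/(s+27), ROC: Re(s) > -27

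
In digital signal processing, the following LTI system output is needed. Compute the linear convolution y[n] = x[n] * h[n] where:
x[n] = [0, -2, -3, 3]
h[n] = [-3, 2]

y[n] = sum_k x[k]*h[n-k]. Output length = len(x) + len(h) - 1 = 4 + 2 - 1 = 5.
y[0] = 0*-3 = 0
y[1] = -2*-3 + 0*2 = 6
y[2] = -3*-3 + -2*2 = 5
y[3] = 3*-3 + -3*2 = -15
y[4] = 3*2 = 6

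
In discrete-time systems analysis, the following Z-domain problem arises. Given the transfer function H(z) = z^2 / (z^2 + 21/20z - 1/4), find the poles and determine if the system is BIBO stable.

Poles are roots of the denominator: z^2 + 21/20z - 1/4 = 0.
Quadratic formula: z = [-(21/20) +/- sqrt((21/20)^2 - 4*(-1/4))] / 2
Discriminant = 441/400 + 1 = 841/400; sqrt = 29/20.
z = (-21/20 +/- 29/20) / 2 => z = 1/5 or z = -5/4.
|p1| = 5/4, |p2| = 1/5.
For BIBO stability, all poles must lie inside the unit circle (|p| < 1).
System is UNSTABLE since at least one |p| >= 1.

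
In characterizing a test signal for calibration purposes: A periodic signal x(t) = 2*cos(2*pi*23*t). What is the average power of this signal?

Average power of A*cos(wt) is A^2/2.
P = 2^2 / 2 = 4/2 = 2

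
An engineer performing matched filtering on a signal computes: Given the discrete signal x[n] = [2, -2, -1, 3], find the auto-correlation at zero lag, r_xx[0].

The auto-correlation at zero lag r_xx[0] equals the signal energy.
r_xx[0] = sum of x[n]^2 = 2^2 + (-2)^2 + (-1)^2 + 3^2
= 4 + 4 + 1 + 9 = 18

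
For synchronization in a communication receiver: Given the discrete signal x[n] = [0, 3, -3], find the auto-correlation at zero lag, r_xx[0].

The auto-correlation at zero lag r_xx[0] equals the signal energy.
r_xx[0] = sum of x[n]^2 = 0^2 + 3^2 + (-3)^2
= 0 + 9 + 9 = 18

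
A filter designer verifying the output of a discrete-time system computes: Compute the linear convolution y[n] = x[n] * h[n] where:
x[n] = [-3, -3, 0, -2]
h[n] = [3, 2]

y[n] = sum_k x[k]*h[n-k]. Output length = len(x) + len(h) - 1 = 4 + 2 - 1 = 5.
y[0] = -3*3 = -9
y[1] = -3*3 + -3*2 = -15
y[2] = 0*3 + -3*2 = -6
y[3] = -2*3 + 0*2 = -6
y[4] = -2*2 = -4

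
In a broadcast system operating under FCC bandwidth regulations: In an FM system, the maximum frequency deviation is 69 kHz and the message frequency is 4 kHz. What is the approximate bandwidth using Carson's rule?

Carson's rule: BW = 2*(delta_f + f_m)
= 2*(69 + 4) kHz = 146 kHz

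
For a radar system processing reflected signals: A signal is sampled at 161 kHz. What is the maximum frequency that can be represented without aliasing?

The maximum frequency that can be represented without aliasing
is the Nyquist frequency: f_max = f_s / 2 = 161 kHz / 2 = 161/2 kHz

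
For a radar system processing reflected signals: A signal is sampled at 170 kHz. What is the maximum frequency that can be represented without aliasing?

The maximum frequency that can be represented without aliasing
is the Nyquist frequency: f_max = f_s / 2 = 170 kHz / 2 = 85 kHz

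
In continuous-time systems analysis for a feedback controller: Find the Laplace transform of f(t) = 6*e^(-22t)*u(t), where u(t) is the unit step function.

Standard Laplace transform pair:
e^(-at)*u(t) <-> 1/(s+a)
With a = 22: L{6*e^(-22t)*u(t)} = 6/(s+22), ROC: Re(s) > -22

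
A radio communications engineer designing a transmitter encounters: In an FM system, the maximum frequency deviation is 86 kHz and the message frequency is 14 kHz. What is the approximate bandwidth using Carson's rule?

Carson's rule: BW = 2*(delta_f + f_m)
= 2*(86 + 14) kHz = 200 kHz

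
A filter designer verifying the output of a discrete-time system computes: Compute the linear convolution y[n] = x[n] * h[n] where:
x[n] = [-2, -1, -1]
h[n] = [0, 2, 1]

y[n] = sum_k x[k]*h[n-k]. Output length = len(x) + len(h) - 1 = 3 + 3 - 1 = 5.
y[0] = -2*0 = 0
y[1] = -1*0 + -2*2 = -4
y[2] = -1*0 + -1*2 + -2*1 = -4
y[3] = -1*2 + -1*1 = -3
y[4] = -1*1 = -1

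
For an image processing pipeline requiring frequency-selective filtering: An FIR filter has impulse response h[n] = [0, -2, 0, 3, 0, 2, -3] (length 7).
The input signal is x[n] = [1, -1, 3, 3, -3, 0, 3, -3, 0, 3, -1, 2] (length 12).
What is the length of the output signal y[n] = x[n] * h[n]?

For linear convolution, the output length is:
len(y) = len(x) + len(h) - 1 = 12 + 7 - 1 = 18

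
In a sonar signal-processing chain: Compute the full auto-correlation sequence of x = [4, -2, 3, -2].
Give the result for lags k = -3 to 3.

r_xx[k] = sum_m x[m]*x[m+k], indexed from 0, for k = -3 to 3:
  r_xx[-3] = x[3]*x[0] = -8
  r_xx[-2] = x[2]*x[0] + x[3]*x[1] = 16
  r_xx[-1] = x[1]*x[0] + x[2]*x[1] + x[3]*x[2] = -20
  r_xx[0] = x[0]*x[0] + x[1]*x[1] + x[2]*x[2] + x[3]*x[3] = 33
  r_xx[1] = x[0]*x[1] + x[1]*x[2] + x[2]*x[3] = -20
  r_xx[2] = x[0]*x[2] + x[1]*x[3] = 16
  r_xx[3] = x[0]*x[3] = -8
r_xx = [-8, 16, -20, 33, -20, 16, -8]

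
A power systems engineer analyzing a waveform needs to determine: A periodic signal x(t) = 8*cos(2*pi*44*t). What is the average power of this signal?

Average power of A*cos(wt) is A^2/2.
P = 8^2 / 2 = 64/2 = 32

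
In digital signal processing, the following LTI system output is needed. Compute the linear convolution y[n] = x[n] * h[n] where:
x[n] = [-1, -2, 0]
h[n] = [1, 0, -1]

y[n] = sum_k x[k]*h[n-k]. Output length = len(x) + len(h) - 1 = 3 + 3 - 1 = 5.
y[0] = -1*1 = -1
y[1] = -2*1 + -1*0 = -2
y[2] = 0*1 + -2*0 + -1*-1 = 1
y[3] = 0*0 + -2*-1 = 2
y[4] = 0*-1 = 0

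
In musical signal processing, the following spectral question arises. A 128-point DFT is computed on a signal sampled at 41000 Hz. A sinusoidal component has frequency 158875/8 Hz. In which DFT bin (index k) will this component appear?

DFT frequency resolution = f_s/N = 41000/128 = 5125/16 Hz
Bin index k = f_signal / resolution = 158875/8 / 5125/16 = 62
The signal frequency 158875/8 Hz falls in DFT bin k = 62.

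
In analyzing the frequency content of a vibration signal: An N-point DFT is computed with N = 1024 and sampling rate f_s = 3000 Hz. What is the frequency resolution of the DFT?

DFT frequency resolution = f_s / N
= 3000 / 1024 = 375/128 Hz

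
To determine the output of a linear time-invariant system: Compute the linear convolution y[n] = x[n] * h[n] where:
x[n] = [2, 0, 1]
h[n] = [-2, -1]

y[n] = sum_k x[k]*h[n-k]. Output length = len(x) + len(h) - 1 = 3 + 2 - 1 = 4.
y[0] = 2*-2 = -4
y[1] = 0*-2 + 2*-1 = -2
y[2] = 1*-2 + 0*-1 = -2
y[3] = 1*-1 = -1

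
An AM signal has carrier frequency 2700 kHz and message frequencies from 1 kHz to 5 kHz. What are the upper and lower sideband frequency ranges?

Upper sideband (USB) = fc + [fm_low, fm_high] = 2700 + [1, 5] = [2701, 2705] kHz
Lower sideband (LSB) = fc - [fm_high, fm_low] = 2700 - [5, 1] = [2695, 2699] kHz
Total occupied spectrum: 2695 kHz to 2705 kHz (plus carrier at 2700 kHz)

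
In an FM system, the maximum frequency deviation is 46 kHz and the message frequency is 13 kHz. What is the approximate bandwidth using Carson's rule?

Carson's rule: BW = 2*(delta_f + f_m)
= 2*(46 + 13) kHz = 118 kHz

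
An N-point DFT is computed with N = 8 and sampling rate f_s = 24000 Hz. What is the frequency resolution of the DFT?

DFT frequency resolution = f_s / N
= 24000 / 8 = 3000 Hz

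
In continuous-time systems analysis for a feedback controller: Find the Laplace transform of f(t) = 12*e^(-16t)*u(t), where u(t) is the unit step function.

Standard Laplace transform pair:
e^(-at)*u(t) <-> 1/(s+a)
With a = 16: L{12*e^(-16t)*u(t)} = 12/(s+16), ROC: Re(s) > -16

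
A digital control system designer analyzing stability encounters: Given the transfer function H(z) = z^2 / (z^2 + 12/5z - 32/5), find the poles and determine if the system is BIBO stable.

Poles are roots of the denominator: z^2 + 12/5z - 32/5 = 0.
Quadratic formula: z = [-(12/5) +/- sqrt((12/5)^2 - 4*(-32/5))] / 2
Discriminant = 144/25 + 128/5 = 784/25; sqrt = 28/5.
z = (-12/5 +/- 28/5) / 2 => z = 8/5 or z = -4.
|p1| = 8/5, |p2| = 4.
For BIBO stability, all poles must lie inside the unit circle (|p| < 1).
System is UNSTABLE since at least one |p| >= 1.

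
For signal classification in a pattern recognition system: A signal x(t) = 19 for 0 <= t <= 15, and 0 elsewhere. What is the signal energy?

Energy = integral of |x(t)|^2 dt over the signal duration
= 19^2 * 15 = 361 * 15 = 5415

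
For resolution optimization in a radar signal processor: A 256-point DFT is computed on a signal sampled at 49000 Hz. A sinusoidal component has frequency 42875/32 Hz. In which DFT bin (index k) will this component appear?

DFT frequency resolution = f_s/N = 49000/256 = 6125/32 Hz
Bin index k = f_signal / resolution = 42875/32 / 6125/32 = 7
The signal frequency 42875/32 Hz falls in DFT bin k = 7.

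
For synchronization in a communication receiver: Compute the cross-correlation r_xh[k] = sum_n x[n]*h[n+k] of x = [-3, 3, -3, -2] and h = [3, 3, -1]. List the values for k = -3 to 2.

Both sequences indexed from 0 and zero outside their support.
Lags with overlap: k = -3 to 2.
  r_xh[-3] = x[3]*h[0] = -6
  r_xh[-2] = x[2]*h[0] + x[3]*h[1] = -15
  r_xh[-1] = x[1]*h[0] + x[2]*h[1] + x[3]*h[2] = 2
  r_xh[0] = x[0]*h[0] + x[1]*h[1] + x[2]*h[2] = 3
  r_xh[1] = x[0]*h[1] + x[1]*h[2] = -12
  r_xh[2] = x[0]*h[2] = 3
r_xh = [-6, -15, 2, 3, -12, 3] (for k = -3, ..., 2)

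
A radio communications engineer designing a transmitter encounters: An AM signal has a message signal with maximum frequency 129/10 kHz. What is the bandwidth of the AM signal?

In AM (double-sideband), the bandwidth is twice the message frequency.
BW = 2 * f_m = 2 * 129/10 kHz = 129/5 kHz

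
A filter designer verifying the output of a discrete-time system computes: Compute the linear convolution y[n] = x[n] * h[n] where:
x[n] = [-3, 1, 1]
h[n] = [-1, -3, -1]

y[n] = sum_k x[k]*h[n-k]. Output length = len(x) + len(h) - 1 = 3 + 3 - 1 = 5.
y[0] = -3*-1 = 3
y[1] = 1*-1 + -3*-3 = 8
y[2] = 1*-1 + 1*-3 + -3*-1 = -1
y[3] = 1*-3 + 1*-1 = -4
y[4] = 1*-1 = -1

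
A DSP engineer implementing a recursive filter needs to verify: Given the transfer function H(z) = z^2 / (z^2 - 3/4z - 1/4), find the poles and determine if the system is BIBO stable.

Poles are roots of the denominator: z^2 - 3/4z - 1/4 = 0.
Quadratic formula: z = [-(-3/4) +/- sqrt((-3/4)^2 - 4*(-1/4))] / 2
Discriminant = 9/16 + 1 = 25/16; sqrt = 5/4.
z = (3/4 +/- 5/4) / 2 => z = 1 or z = -1/4.
|p1| = 1, |p2| = 1/4.
For BIBO stability, all poles must lie inside the unit circle (|p| < 1).
System is UNSTABLE since at least one |p| >= 1.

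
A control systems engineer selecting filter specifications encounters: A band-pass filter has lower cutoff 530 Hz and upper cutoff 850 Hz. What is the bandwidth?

Bandwidth = f_high - f_low
= 850 Hz - 530 Hz = 320 Hz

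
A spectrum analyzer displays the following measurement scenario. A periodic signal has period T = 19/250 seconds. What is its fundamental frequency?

The fundamental frequency is the reciprocal of the period.
f = 1/T = 1/(19/250) = 250/19 Hz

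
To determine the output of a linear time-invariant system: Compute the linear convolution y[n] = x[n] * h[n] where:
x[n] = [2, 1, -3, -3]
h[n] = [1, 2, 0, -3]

y[n] = sum_k x[k]*h[n-k]. Output length = len(x) + len(h) - 1 = 4 + 4 - 1 = 7.
y[0] = 2*1 = 2
y[1] = 1*1 + 2*2 = 5
y[2] = -3*1 + 1*2 + 2*0 = -1
y[3] = -3*1 + -3*2 + 1*0 + 2*-3 = -15
y[4] = -3*2 + -3*0 + 1*-3 = -9
y[5] = -3*0 + -3*-3 = 9
y[6] = -3*-3 = 9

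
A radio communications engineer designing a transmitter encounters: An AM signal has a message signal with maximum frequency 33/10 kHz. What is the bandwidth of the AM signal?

In AM (double-sideband), the bandwidth is twice the message frequency.
BW = 2 * f_m = 2 * 33/10 kHz = 33/5 kHz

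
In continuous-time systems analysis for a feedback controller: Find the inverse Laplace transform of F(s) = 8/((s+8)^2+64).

Standard pair: w/((s+a)^2+w^2) <-> e^(-at)*sin(wt)*u(t)
With a=8, w=8: f(t) = e^(-8t)*sin(8t)*u(t)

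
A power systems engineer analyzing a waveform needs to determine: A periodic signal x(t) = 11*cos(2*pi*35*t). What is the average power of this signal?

Average power of A*cos(wt) is A^2/2.
P = 11^2 / 2 = 121/2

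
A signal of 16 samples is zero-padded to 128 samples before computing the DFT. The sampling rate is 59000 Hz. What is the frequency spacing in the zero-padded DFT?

Original DFT: N = 16, resolution = f_s/N = 59000/16 = 7375/2 Hz
Zero-padded DFT: N = 128, resolution = f_s/N = 59000/128 = 7375/16 Hz
Zero-padding interpolates the spectrum (finer frequency grid)
but does NOT improve the true spectral resolution (ability to resolve close frequencies).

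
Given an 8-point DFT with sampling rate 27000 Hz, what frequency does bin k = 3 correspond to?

The frequency of DFT bin k is: f_k = k * f_s / N
f_3 = 3 * 27000 / 8 = 10125 Hz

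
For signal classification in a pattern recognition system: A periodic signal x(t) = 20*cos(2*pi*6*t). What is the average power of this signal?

Average power of A*cos(wt) is A^2/2.
P = 20^2 / 2 = 400/2 = 200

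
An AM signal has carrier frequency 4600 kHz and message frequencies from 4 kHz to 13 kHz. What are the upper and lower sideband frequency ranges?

Upper sideband (USB) = fc + [fm_low, fm_high] = 4600 + [4, 13] = [4604, 4613] kHz
Lower sideband (LSB) = fc - [fm_high, fm_low] = 4600 - [13, 4] = [4587, 4596] kHz
Total occupied spectrum: 4587 kHz to 4613 kHz (plus carrier at 4600 kHz)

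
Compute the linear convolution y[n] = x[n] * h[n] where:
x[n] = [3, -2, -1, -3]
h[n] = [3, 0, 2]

y[n] = sum_k x[k]*h[n-k]. Output length = len(x) + len(h) - 1 = 4 + 3 - 1 = 6.
y[0] = 3*3 = 9
y[1] = -2*3 + 3*0 = -6
y[2] = -1*3 + -2*0 + 3*2 = 3
y[3] = -3*3 + -1*0 + -2*2 = -13
y[4] = -3*0 + -1*2 = -2
y[5] = -3*2 = -6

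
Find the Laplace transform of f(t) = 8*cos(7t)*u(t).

Standard pair: cos(wt)*u(t) <-> s/(s^2+w^2)
With w = 7: L{8*cos(7t)*u(t)} = 8s/(s^2+49)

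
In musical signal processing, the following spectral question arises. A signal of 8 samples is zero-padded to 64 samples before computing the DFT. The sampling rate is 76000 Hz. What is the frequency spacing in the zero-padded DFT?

Original DFT: N = 8, resolution = f_s/N = 76000/8 = 9500 Hz
Zero-padded DFT: N = 64, resolution = f_s/N = 76000/64 = 2375/2 Hz
Zero-padding interpolates the spectrum (finer frequency grid)
but does NOT improve the true spectral resolution (ability to resolve close frequencies).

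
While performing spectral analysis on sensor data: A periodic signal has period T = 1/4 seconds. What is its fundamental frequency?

The fundamental frequency is the reciprocal of the period.
f = 1/T = 1/(1/4) = 4 Hz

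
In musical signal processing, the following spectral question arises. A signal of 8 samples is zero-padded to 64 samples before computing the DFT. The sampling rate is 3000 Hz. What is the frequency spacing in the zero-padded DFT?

Original DFT: N = 8, resolution = f_s/N = 3000/8 = 375 Hz
Zero-padded DFT: N = 64, resolution = f_s/N = 3000/64 = 375/8 Hz
Zero-padding interpolates the spectrum (finer frequency grid)
but does NOT improve the true spectral resolution (ability to resolve close frequencies).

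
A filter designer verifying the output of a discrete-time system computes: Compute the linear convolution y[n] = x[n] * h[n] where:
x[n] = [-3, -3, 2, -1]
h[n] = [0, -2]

y[n] = sum_k x[k]*h[n-k]. Output length = len(x) + len(h) - 1 = 4 + 2 - 1 = 5.
y[0] = -3*0 = 0
y[1] = -3*0 + -3*-2 = 6
y[2] = 2*0 + -3*-2 = 6
y[3] = -1*0 + 2*-2 = -4
y[4] = -1*-2 = 2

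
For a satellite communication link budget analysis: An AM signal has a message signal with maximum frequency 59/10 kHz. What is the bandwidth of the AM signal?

In AM (double-sideband), the bandwidth is twice the message frequency.
BW = 2 * f_m = 2 * 59/10 kHz = 59/5 kHz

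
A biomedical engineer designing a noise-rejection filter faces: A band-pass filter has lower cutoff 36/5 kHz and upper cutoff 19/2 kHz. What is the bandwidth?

Bandwidth = f_high - f_low
= 19/2 kHz - 36/5 kHz = 23/10 kHz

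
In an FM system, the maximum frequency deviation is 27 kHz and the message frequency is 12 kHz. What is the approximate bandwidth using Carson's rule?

Carson's rule: BW = 2*(delta_f + f_m)
= 2*(27 + 12) kHz = 78 kHz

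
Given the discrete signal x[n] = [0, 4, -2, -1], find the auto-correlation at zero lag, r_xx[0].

The auto-correlation at zero lag r_xx[0] equals the signal energy.
r_xx[0] = sum of x[n]^2 = 0^2 + 4^2 + (-2)^2 + (-1)^2
= 0 + 16 + 4 + 1 = 21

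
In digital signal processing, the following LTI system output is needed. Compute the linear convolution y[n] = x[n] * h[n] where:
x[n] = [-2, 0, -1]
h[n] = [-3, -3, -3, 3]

y[n] = sum_k x[k]*h[n-k]. Output length = len(x) + len(h) - 1 = 3 + 4 - 1 = 6.
y[0] = -2*-3 = 6
y[1] = 0*-3 + -2*-3 = 6
y[2] = -1*-3 + 0*-3 + -2*-3 = 9
y[3] = -1*-3 + 0*-3 + -2*3 = -3
y[4] = -1*-3 + 0*3 = 3
y[5] = -1*3 = -3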